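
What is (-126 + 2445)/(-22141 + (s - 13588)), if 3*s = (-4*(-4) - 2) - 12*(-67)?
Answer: -6957/106369 ≈ -0.065404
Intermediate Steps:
s = 818/3 (s = ((-4*(-4) - 2) - 12*(-67))/3 = ((16 - 2) + 804)/3 = (14 + 804)/3 = (1/3)*818 = 818/3 ≈ 272.67)
(-126 + 2445)/(-22141 + (s - 13588)) = (-126 + 2445)/(-22141 + (818/3 - 13588)) = 2319/(-22141 - 39946/3) = 2319/(-106369/3) = 2319*(-3/106369) = -6957/106369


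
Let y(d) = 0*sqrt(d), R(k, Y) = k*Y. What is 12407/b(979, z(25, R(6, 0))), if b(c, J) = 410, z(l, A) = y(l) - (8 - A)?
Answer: 12407/410 ≈ 30.261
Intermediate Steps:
R(k, Y) = Y*k
y(d) = 0
z(l, A) = -8 + A (z(l, A) = 0 - (8 - A) = 0 + (-8 + A) = -8 + A)
12407/b(979, z(25, R(6, 0))) = 12407/410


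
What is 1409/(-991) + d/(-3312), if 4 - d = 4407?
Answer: -303235/3282192 ≈ -0.092388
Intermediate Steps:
d = -4403 (d = 4 - 1*4407 = 4 - 4407 = -4403)
1409/(-991) + d/(-3312) = 1409/(-991) - 4403/(-3312) = 1409*(-1/991) - 4403*(-1/3312) = -1409/991 + 4403/3312 = -303235/3282192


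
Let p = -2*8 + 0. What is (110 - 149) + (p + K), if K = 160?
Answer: 105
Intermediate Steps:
p = -16 (p = -16 + 0 = -16)
(110 - 149) + (p + K) = (110 - 149) + (-16 + 160) = -39 + 144 = 105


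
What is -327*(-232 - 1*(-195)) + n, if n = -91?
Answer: 12008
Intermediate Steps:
-327*(-232 - 1*(-195)) + n = -327*(-232 - 1*(-195)) - 91 = -327*(-232 + 195) - 91 = -327*(-37) - 91 = 12099 - 91 = 12008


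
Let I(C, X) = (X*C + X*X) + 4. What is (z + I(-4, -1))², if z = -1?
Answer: 64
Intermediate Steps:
I(C, X) = 4 + X² + C*X (I(C, X) = (C*X + X²) + 4 = (X² + C*X) + 4 = 4 + X² + C*X)
(z + I(-4, -1))² = (-1 + (4 + (-1)² - 4*(-1)))² = (-1 + (4 + 1 + 4))² = (-1 + 9)² = 8² = 64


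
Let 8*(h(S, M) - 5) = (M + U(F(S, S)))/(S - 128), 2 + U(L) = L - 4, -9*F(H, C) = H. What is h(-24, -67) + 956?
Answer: 3505939/3648 ≈ 961.06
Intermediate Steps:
F(H, C) = -H/9
U(L) = -6 + L (U(L) = -2 + (L - 4) = -2 + (-4 + L) = -6 + L)
h(S, M) = 5 + (-6 + M - S/9)/(8*(-128 + S)) (h(S, M) = 5 + ((M + (-6 - S/9))/(S - 128))/8 = 5 + ((-6 + M - S/9)/(-128 + S))/8 = 5 + (-6 + M - S/9)/(8*(-128 + S)))
h(-24, -67) + 956 = (-46134 + 9*(-67) + 359*(-24))/(72*(-128 - 24)) + 956 = (1/72)*(-46134 - 603 - 8616)/(-152) + 956 = (1/72)*(-1/152)*(-55353) + 956 = 18451/3648 + 956 = 3505939/3648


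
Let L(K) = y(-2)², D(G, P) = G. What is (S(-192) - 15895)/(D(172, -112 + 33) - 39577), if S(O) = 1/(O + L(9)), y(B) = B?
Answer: 996087/2469380 ≈ 0.40338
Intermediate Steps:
L(K) = 4 (L(K) = (-2)² = 4)
S(O) = 1/(4 + O) (S(O) = 1/(O + 4) = 1/(4 + O))
(S(-192) - 15895)/(D(172, -112 + 33) - 39577) = (1/(4 - 192) - 15895)/(172 - 39577) = (1/(-188) - 15895)/(-39405) = (-1/188 - 15895)*(-1/39405) = -2988261/188*(-1/39405) = 996087/2469380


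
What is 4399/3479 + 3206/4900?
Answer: 333763/173950 ≈ 1.9187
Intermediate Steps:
4399/3479 + 3206/4900 = 4399*(1/3479) + 3206*(1/4900) = 4399/3479 + 229/350 = 333763/173950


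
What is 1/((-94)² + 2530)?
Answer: 1/11366 ≈ 8.7982e-5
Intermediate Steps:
1/((-94)² + 2530) = 1/(8836 + 2530) = 1/11366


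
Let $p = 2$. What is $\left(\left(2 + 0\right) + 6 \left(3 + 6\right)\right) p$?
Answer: $112$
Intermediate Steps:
$\left(\left(2 + 0\right) + 6 \left(3 + 6\right)\right) p = \left(\left(2 + 0\right) + 6 \left(3 + 6\right)\right) 2 = \left(2 + 6 \cdot 9\right) 2 = \left(2 + 54\right) 2 = 56 \cdot 2 = 112$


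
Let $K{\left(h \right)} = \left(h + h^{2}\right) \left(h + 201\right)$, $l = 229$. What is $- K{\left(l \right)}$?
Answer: $-22648100$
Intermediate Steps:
$K{\left(h \right)} = \left(201 + h\right) \left(h + h^{2}\right)$ ($K{\left(h \right)} = \left(h + h^{2}\right) \left(201 + h\right) = \left(201 + h\right) \left(h + h^{2}\right)$)
$- K{\left(l \right)} = - 229 \left(201 + 229^{2} + 202 \cdot 229\right) = - 229 \left(201 + 52441 + 46258\right) = - 229 \cdot 98900 = \left(-1\right) 22648100 = -22648100$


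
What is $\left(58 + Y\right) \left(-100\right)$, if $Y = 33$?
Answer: $-9100$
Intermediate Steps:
$\left(58 + Y\right) \left(-100\right) = \left(58 + 33\right) \left(-100\right) = 91 \left(-100\right) = -9100$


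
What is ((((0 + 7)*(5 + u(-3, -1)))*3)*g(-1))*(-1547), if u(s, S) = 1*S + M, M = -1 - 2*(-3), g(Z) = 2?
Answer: -584766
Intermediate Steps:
M = 5 (M = -1 + 6 = 5)
u(s, S) = 5 + S (u(s, S) = 1*S + 5 = S + 5 = 5 + S)
((((0 + 7)*(5 + u(-3, -1)))*3)*g(-1))*(-1547) = ((((0 + 7)*(5 + (5 - 1)))*3)*2)*(-1547) = (((7*(5 + 4))*3)*2)*(-1547) = (((7*9)*3)*2)*(-1547) = ((63*3)*2)*(-1547) = (189*2)*(-1547) = 378*(-1547) = -584766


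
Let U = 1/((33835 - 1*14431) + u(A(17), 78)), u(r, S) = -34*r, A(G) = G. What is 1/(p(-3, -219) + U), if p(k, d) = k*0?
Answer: 18826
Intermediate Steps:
u(r, S) = -34*r
p(k, d) = 0
U = 1/18826 (U = 1/((33835 - 1*14431) - 34*17) = 1/((33835 - 14431) - 578) = 1/(19404 - 578) = 1/18826 ≈ 5.3118e-5)
1/(p(-3, -219) + U) = 1/(0 + 1/18826) = 1/(1/18826) = 18826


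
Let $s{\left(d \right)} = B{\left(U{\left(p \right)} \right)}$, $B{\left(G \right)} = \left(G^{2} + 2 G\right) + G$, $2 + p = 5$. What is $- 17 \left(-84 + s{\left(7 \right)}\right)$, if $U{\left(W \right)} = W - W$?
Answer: $1428$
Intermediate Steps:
$p = 3$ ($p = -2 + 5 = 3$)
$U{\left(W \right)} = 0$
$B{\left(G \right)} = G^{2} + 3 G$
$s{\left(d \right)} = 0$ ($s{\left(d \right)} = 0 \left(3 + 0\right) = 0 \cdot 3 = 0$)
$- 17 \left(-84 + s{\left(7 \right)}\right) = - 17 \left(-84 + 0\right) = \left(-17\right) \left(-84\right) = 1428$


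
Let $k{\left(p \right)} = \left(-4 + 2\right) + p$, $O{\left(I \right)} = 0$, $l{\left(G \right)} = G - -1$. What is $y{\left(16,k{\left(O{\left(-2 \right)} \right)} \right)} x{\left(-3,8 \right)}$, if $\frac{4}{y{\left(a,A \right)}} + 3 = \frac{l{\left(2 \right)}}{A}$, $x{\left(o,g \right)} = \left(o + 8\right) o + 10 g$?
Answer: $- \frac{520}{9} \approx -57.778$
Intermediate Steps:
$l{\left(G \right)} = 1 + G$ ($l{\left(G \right)} = G + 1 = 1 + G$)
$x{\left(o,g \right)} = 10 g + o \left(8 + o\right)$ ($x{\left(o,g \right)} = \left(8 + o\right) o + 10 g = o \left(8 + o\right) + 10 g = 10 g + o \left(8 + o\right)$)
$k{\left(p \right)} = -2 + p$
$y{\left(a,A \right)} = \frac{4}{-3 + \frac{3}{A}}$ ($y{\left(a,A \right)} = \frac{4}{-3 + \frac{1 + 2}{A}} = \frac{4}{-3 + \frac{3}{A}}$)
$y{\left(16,k{\left(O{\left(-2 \right)} \right)} \right)} x{\left(-3,8 \right)} = - \frac{4 \left(-2 + 0\right)}{-3 + 3 \left(-2 + 0\right)} \left(\left(-3\right)^{2} + 8 \left(-3\right) + 10 \cdot 8\right) = \left(-4\right) \left(-2\right) \frac{1}{-3 + 3 \left(-2\right)} \left(9 - 24 + 80\right) = \left(-4\right) \left(-2\right) \frac{1}{-3 - 6} \cdot 65 = \left(-4\right) \left(-2\right) \frac{1}{-9} \cdot 65 = \left(-4\right) \left(-2\right) \left(- \frac{1}{9}\right) 65 = \left(- \frac{8}{9}\right) 65 = - \frac{520}{9}$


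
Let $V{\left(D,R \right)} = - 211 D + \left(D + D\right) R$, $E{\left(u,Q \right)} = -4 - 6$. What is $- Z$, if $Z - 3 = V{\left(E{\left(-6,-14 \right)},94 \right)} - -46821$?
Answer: $-47054$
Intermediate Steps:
$E{\left(u,Q \right)} = -10$ ($E{\left(u,Q \right)} = -4 - 6 = -10$)
$V{\left(D,R \right)} = - 211 D + 2 D R$
$Z = 47054$ ($Z = 3 - \left(-46821 + 10 \left(-211 + 2 \cdot 94\right)\right) = 3 + \left(- 10 \left(-211 + 188\right) + 46821\right) = 3 + \left(\left(-10\right) \left(-23\right) + 46821\right) = 3 + \left(230 + 46821\right) = 3 + 47051 = 47054$)
$- Z = \left(-1\right) 47054 = -47054$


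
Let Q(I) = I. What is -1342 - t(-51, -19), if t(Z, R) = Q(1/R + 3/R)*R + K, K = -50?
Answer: -1296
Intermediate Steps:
t(Z, R) = -46 (t(Z, R) = (1/R + 3/R)*R - 50 = (4/R)*R - 50 = 4 - 50 = -46)
-1342 - t(-51, -19) = -1342 - 1*(-46) = -1342 + 46 = -1296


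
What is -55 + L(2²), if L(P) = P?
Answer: -51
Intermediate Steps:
-55 + L(2²) = -55 + 2² = -55 + 4 = -51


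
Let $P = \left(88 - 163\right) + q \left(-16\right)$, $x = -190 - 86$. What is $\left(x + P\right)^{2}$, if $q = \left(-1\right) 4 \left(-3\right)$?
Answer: $294849$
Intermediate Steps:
$q = 12$ ($q = \left(-4\right) \left(-3\right) = 12$)
$x = -276$
$P = -267$ ($P = \left(88 - 163\right) + 12 \left(-16\right) = -75 - 192 = -267$)
$\left(x + P\right)^{2} = \left(-276 - 267\right)^{2} = \left(-543\right)^{2} = 294849$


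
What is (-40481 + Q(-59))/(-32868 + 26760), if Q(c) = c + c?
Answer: 13533/2036 ≈ 6.6469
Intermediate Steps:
Q(c) = 2*c
(-40481 + Q(-59))/(-32868 + 26760) = (-40481 + 2*(-59))/(-32868 + 26760) = (-40481 - 118)/(-6108) = -40599*(-1/6108) = 13533/2036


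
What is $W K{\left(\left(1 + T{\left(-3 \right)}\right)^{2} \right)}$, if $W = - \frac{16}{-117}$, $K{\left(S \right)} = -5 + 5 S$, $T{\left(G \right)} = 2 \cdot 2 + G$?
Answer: $\frac{80}{39} \approx 2.0513$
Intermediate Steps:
$T{\left(G \right)} = 4 + G$
$W = \frac{16}{117}$ ($W = \left(-16\right) \left(- \frac{1}{117}\right) = \frac{16}{117} \approx 0.13675$)
$W K{\left(\left(1 + T{\left(-3 \right)}\right)^{2} \right)} = \frac{16 \left(-5 + 5 \left(1 + \left(4 - 3\right)\right)^{2}\right)}{117} = \frac{16 \left(-5 + 5 \left(1 + 1\right)^{2}\right)}{117} = \frac{16 \left(-5 + 5 \cdot 2^{2}\right)}{117} = \frac{16 \left(-5 + 5 \cdot 4\right)}{117} = \frac{16 \left(-5 + 20\right)}{117} = \frac{16}{117} \cdot 15 = \frac{80}{39}$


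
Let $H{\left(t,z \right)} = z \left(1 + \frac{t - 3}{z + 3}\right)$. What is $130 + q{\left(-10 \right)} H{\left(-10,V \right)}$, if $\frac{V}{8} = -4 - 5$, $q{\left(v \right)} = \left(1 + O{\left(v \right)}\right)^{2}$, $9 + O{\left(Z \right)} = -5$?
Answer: $- \frac{329602}{23} \approx -14331.0$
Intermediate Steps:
$O{\left(Z \right)} = -14$ ($O{\left(Z \right)} = -9 - 5 = -14$)
$q{\left(v \right)} = 169$ ($q{\left(v \right)} = \left(1 - 14\right)^{2} = \left(-13\right)^{2} = 169$)
$V = -72$ ($V = 8 \left(-4 - 5\right) = 8 \left(-9\right) = -72$)
$H{\left(t,z \right)} = z \left(1 + \frac{-3 + t}{3 + z}\right)$
$130 + q{\left(-10 \right)} H{\left(-10,V \right)} = 130 + 169 \left(- \frac{72 \left(-10 - 72\right)}{3 - 72}\right) = 130 + 169 \left(\left(-72\right) \frac{1}{-69} \left(-82\right)\right) = 130 + 169 \left(\left(-72\right) \left(- \frac{1}{69}\right) \left(-82\right)\right) = 130 + 169 \left(- \frac{1968}{23}\right) = 130 - \frac{332592}{23} = - \frac{329602}{23}$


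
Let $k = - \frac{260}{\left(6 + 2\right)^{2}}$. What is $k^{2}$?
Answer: $\frac{4225}{256} \approx 16.504$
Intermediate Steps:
$k = - \frac{65}{16}$ ($k = - \frac{260}{8^{2}} = - \frac{260}{64} = \left(-260\right) \frac{1}{64} = - \frac{65}{16} \approx -4.0625$)
$k^{2} = \left(- \frac{65}{16}\right)^{2} = \frac{4225}{256}$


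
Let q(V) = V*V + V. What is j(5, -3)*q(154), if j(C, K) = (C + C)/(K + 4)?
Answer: 238700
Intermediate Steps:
j(C, K) = 2*C/(4 + K) (j(C, K) = (2*C)/(4 + K) = 2*C/(4 + K))
q(V) = V + V² (q(V) = V² + V = V + V²)
j(5, -3)*q(154) = (2*5/(4 - 3))*(154*(1 + 154)) = (2*5/1)*(154*155) = (2*5*1)*23870 = 10*23870 = 238700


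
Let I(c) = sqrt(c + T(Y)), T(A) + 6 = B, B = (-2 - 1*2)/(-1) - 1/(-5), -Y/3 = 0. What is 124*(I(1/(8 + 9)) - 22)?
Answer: -2728 + 248*I*sqrt(3145)/85 ≈ -2728.0 + 163.62*I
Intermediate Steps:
Y = 0 (Y = -3*0 = 0)
B = 21/5 (B = (-2 - 2)*(-1) - 1*(-1/5) = -4*(-1) + 1/5 = 4 + 1/5 = 21/5 ≈ 4.2000)
T(A) = -9/5 (T(A) = -6 + 21/5 = -9/5)
I(c) = sqrt(-9/5 + c) (I(c) = sqrt(c - 9/5) = sqrt(-9/5 + c))
124*(I(1/(8 + 9)) - 22) = 124*(sqrt(-45 + 25/(8 + 9))/5 - 22) = 124*(sqrt(-45 + 25/17)/5 - 22) = 124*(sqrt(-740/17)/5 - 22) = 124*((2*I*sqrt(3145)/17)/5 - 22) = 124*(2*I*sqrt(3145)/85 - 22) = 124*(-22 + 2*I*sqrt(3145)/85) = -2728 + 248*I*sqrt(3145)/85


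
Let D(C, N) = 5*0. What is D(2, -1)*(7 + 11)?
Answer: 0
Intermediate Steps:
D(C, N) = 0
D(2, -1)*(7 + 11) = 0*(7 + 11) = 0*18 = 0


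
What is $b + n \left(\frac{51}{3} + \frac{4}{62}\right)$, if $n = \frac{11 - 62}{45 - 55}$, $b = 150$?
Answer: $\frac{73479}{310} \approx 237.03$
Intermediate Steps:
$n = \frac{51}{10}$ ($n = - \frac{51}{-10} = \left(-51\right) \left(- \frac{1}{10}\right) = \frac{51}{10} \approx 5.1$)
$b + n \left(\frac{51}{3} + \frac{4}{62}\right) = 150 + \frac{51 \left(\frac{51}{3} + \frac{4}{62}\right)}{10} = 150 + \frac{51 \left(51 \cdot \frac{1}{3} + 4 \cdot \frac{1}{62}\right)}{10} = 150 + \frac{51 \left(17 + \frac{2}{31}\right)}{10} = 150 + \frac{51}{10} \cdot \frac{529}{31} = 150 + \frac{26979}{310} = \frac{73479}{310}$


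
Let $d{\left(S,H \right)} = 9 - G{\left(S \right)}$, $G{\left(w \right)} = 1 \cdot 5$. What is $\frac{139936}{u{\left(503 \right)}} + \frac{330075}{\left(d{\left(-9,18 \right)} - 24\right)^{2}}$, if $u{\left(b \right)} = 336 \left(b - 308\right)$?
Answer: $\frac{54206221}{65520} \approx 827.32$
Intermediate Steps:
$G{\left(w \right)} = 5$
$d{\left(S,H \right)} = 4$ ($d{\left(S,H \right)} = 9 - 5 = 4$)
$u{\left(b \right)} = -103488 + 336 b$ ($u{\left(b \right)} = 336 \left(-308 + b\right) = -103488 + 336 b$)
$\frac{139936}{u{\left(503 \right)}} + \frac{330075}{\left(d{\left(-9,18 \right)} - 24\right)^{2}} = \frac{139936}{-103488 + 336 \cdot 503} + \frac{330075}{\left(4 - 24\right)^{2}} = \frac{139936}{-103488 + 169008} + \frac{330075}{\left(-20\right)^{2}} = \frac{139936}{65520} + \frac{330075}{400} = 139936 \cdot \frac{1}{65520} + 330075 \cdot \frac{1}{400} = \frac{8746}{4095} + \frac{13203}{16} = \frac{54206221}{65520}$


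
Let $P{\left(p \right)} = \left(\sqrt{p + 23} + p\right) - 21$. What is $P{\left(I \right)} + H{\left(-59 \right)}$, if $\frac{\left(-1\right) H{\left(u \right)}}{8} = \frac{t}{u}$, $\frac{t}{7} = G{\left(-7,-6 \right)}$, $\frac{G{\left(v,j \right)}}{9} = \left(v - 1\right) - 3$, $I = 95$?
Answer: $- \frac{1178}{59} + \sqrt{118} \approx -9.1033$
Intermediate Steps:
$G{\left(v,j \right)} = -36 + 9 v$ ($G{\left(v,j \right)} = 9 \left(\left(v - 1\right) - 3\right) = 9 \left(\left(-1 + v\right) - 3\right) = 9 \left(-4 + v\right) = -36 + 9 v$)
$t = -693$ ($t = 7 \left(-36 + 9 \left(-7\right)\right) = 7 \left(-36 - 63\right) = 7 \left(-99\right) = -693$)
$P{\left(p \right)} = -21 + p + \sqrt{23 + p}$ ($P{\left(p \right)} = \left(\sqrt{23 + p} + p\right) - 21 = \left(p + \sqrt{23 + p}\right) - 21 = -21 + p + \sqrt{23 + p}$)
$H{\left(u \right)} = \frac{5544}{u}$ ($H{\left(u \right)} = - 8 \left(- \frac{693}{u}\right) = \frac{5544}{u}$)
$P{\left(I \right)} + H{\left(-59 \right)} = \left(-21 + 95 + \sqrt{23 + 95}\right) + \frac{5544}{-59} = \left(-21 + 95 + \sqrt{118}\right) + 5544 \left(- \frac{1}{59}\right) = \left(74 + \sqrt{118}\right) - \frac{5544}{59} = - \frac{1178}{59} + \sqrt{118}$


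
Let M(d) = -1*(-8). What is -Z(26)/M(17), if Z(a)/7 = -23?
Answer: 161/8 ≈ 20.125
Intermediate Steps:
Z(a) = -161 (Z(a) = 7*(-23) = -161)
M(d) = 8
-Z(26)/M(17) = -(-161)/8 = -1*(-161/8) = 161/8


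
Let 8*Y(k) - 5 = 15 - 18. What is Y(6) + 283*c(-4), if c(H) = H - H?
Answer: ¼ ≈ 0.25000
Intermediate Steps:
c(H) = 0
Y(k) = ¼ (Y(k) = 5/8 + (15 - 18)/8 = 5/8 + (⅛)*(-3) = 5/8 - 3/8 = ¼)
Y(6) + 283*c(-4) = ¼ + 283*0 = ¼ + 0 = ¼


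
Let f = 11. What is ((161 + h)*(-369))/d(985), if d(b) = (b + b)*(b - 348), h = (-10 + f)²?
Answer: -29889/627445 ≈ -0.047636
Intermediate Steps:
h = 1 (h = (-10 + 11)² = 1² = 1)
d(b) = 2*b*(-348 + b) (d(b) = (2*b)*(-348 + b) = 2*b*(-348 + b))
((161 + h)*(-369))/d(985) = ((161 + 1)*(-369))/((2*985*(-348 + 985))) = (162*(-369))/((2*985*637)) = -59778/1254890 = -59778*1/1254890 = -29889/627445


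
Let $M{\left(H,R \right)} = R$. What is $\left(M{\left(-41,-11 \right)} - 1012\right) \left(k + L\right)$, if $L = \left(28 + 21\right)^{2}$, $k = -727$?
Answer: $-1712502$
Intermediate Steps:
$L = 2401$ ($L = 49^{2} = 2401$)
$\left(M{\left(-41,-11 \right)} - 1012\right) \left(k + L\right) = \left(-11 - 1012\right) \left(-727 + 2401\right) = \left(-1023\right) 1674 = -1712502$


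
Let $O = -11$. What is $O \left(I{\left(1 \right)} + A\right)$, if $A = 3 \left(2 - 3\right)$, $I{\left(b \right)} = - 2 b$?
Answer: $55$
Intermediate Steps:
$A = -3$ ($A = 3 \left(-1\right) = -3$)
$O \left(I{\left(1 \right)} + A\right) = - 11 \left(\left(-2\right) 1 - 3\right) = - 11 \left(-2 - 3\right) = \left(-11\right) \left(-5\right) = 55$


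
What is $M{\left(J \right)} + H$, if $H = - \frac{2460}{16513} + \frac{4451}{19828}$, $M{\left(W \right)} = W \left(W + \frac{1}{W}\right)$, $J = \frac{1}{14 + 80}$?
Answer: $\frac{194491019641}{180817564669} \approx 1.0756$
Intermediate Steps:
$J = \frac{1}{94} \approx 0.010638$
$H = \frac{24722483}{327419764}$ ($H = \left(-2460\right) \frac{1}{16513} + 4451 \cdot \frac{1}{19828} = - \frac{2460}{16513} + \frac{4451}{19828} = \frac{24722483}{327419764} \approx 0.075507$)
$M{\left(J \right)} + H = \left(1 + \left(\frac{1}{94}\right)^{2}\right) + \frac{24722483}{327419764} = \left(1 + \frac{1}{8836}\right) + \frac{24722483}{327419764} = \frac{8837}{8836} + \frac{24722483}{327419764} = \frac{194491019641}{180817564669}$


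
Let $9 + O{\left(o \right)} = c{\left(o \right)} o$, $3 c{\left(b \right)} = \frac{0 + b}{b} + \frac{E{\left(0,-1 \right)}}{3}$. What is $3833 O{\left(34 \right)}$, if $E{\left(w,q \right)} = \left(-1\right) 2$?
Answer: $- \frac{180151}{9} \approx -20017.0$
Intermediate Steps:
$E{\left(w,q \right)} = -2$
$c{\left(b \right)} = \frac{1}{9}$ ($c{\left(b \right)} = \frac{\frac{0 + b}{b} - \frac{2}{3}}{3} = \frac{\frac{b}{b} - \frac{2}{3}}{3} = \frac{1 - \frac{2}{3}}{3} = \frac{1}{3} \cdot \frac{1}{3} = \frac{1}{9}$)
$O{\left(o \right)} = -9 + \frac{o}{9}$
$3833 O{\left(34 \right)} = 3833 \left(-9 + \frac{1}{9} \cdot 34\right) = 3833 \left(-9 + \frac{34}{9}\right) = 3833 \left(- \frac{47}{9}\right) = - \frac{180151}{9}$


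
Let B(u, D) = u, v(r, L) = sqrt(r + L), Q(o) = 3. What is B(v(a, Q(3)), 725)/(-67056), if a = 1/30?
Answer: -sqrt(2730)/2011680 ≈ -2.5973e-5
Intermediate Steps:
a = 1/30 ≈ 0.033333
v(r, L) = sqrt(L + r)
B(v(a, Q(3)), 725)/(-67056) = sqrt(3 + 1/30)/(-67056) = sqrt(91/30)*(-1/67056) = (sqrt(2730)/30)*(-1/67056) = -sqrt(2730)/2011680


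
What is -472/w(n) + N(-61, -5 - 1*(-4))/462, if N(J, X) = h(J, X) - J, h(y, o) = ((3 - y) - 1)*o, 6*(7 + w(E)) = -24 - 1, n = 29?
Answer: 654125/15477 ≈ 42.264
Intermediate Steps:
w(E) = -67/6 (w(E) = -7 + (-24 - 1)/6 = -7 + (1/6)*(-25) = -7 - 25/6 = -67/6)
h(y, o) = o*(2 - y) (h(y, o) = (2 - y)*o = o*(2 - y))
N(J, X) = -J + X*(2 - J) (N(J, X) = X*(2 - J) - J = -J + X*(2 - J))
-472/w(n) + N(-61, -5 - 1*(-4))/462 = -472/(-67/6) + (-1*(-61) - (-5 - 1*(-4))*(-2 - 61))/462 = -472*(-6/67) + (61 - 1*(-5 + 4)*(-63))*(1/462) = 2832/67 + (61 - 1*(-1)*(-63))*(1/462) = 2832/67 + (61 - 63)*(1/462) = 2832/67 - 2*1/462 = 2832/67 - 1/231 = 654125/15477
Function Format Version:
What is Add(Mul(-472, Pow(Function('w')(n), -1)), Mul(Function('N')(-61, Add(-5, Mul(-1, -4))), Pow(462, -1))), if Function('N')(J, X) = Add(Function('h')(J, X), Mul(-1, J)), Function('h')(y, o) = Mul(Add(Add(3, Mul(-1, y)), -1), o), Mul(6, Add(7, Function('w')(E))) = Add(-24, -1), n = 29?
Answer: Rational(654125, 15477) ≈ 42.264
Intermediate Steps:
Function('w')(E) = Rational(-67, 6) (Function('w')(E) = Add(-7, Mul(Rational(1, 6), Add(-24, -1))) = Add(-7, Mul(Rational(1, 6), -25)) = Add(-7, Rational(-25, 6)) = Rational(-67, 6))
Function('h')(y, o) = Mul(o, Add(2, Mul(-1, y))) (Function('h')(y, o) = Mul(Add(2, Mul(-1, y)), o) = Mul(o, Add(2, Mul(-1, y))))
Function('N')(J, X) = Add(Mul(-1, J), Mul(X, Add(2, Mul(-1, J)))) (Function('N')(J, X) = Add(Mul(X, Add(2, Mul(-1, J))), Mul(-1, J)) = Add(Mul(-1, J), Mul(X, Add(2, Mul(-1, J)))))
Add(Mul(-472, Pow(Function('w')(n), -1)), Mul(Function('N')(-61, Add(-5, Mul(-1, -4))), Pow(462, -1))) = Add(Mul(-472, Pow(Rational(-67, 6), -1)), Mul(Add(Mul(-1, -61), Mul(-1, Add(-5, Mul(-1, -4)), Add(-2, -61))), Pow(462, -1))) = Add(Mul(-472, Rational(-6, 67)), Mul(Add(61, Mul(-1, Add(-5, 4), -63)), Rational(1, 462))) = Add(Rational(2832, 67), Mul(Add(61, Mul(-1, -1, -63)), Rational(1, 462))) = Add(Rational(2832, 67), Mul(Add(61, -63), Rational(1, 462))) = Add(Rational(2832, 67), Mul(-2, Rational(1, 462))) = Add(Rational(2832, 67), Rational(-1, 231)) = Rational(654125, 15477)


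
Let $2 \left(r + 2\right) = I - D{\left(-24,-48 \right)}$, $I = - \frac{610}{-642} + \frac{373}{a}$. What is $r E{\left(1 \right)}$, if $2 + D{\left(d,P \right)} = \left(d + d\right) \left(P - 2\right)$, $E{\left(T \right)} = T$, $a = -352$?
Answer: $- \frac{271419157}{225984} \approx -1201.1$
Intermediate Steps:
$D{\left(d,P \right)} = -2 + 2 d \left(-2 + P\right)$ ($D{\left(d,P \right)} = -2 + \left(d + d\right) \left(P - 2\right) = -2 + 2 d \left(-2 + P\right)$)
$I = - \frac{12373}{112992}$ ($I = - \frac{610}{-642} + \frac{373}{-352} = \left(-610\right) \left(- \frac{1}{642}\right) + 373 \left(- \frac{1}{352}\right) = \frac{305}{321} - \frac{373}{352} = - \frac{12373}{112992} \approx -0.1095$)
$r = - \frac{271419157}{225984}$ ($r = -2 + \frac{- \frac{12373}{112992} - \left(-2 - -96 + 2 \left(-48\right) \left(-24\right)\right)}{2} = -2 + \frac{- \frac{12373}{112992} - \left(-2 + 96 + 2304\right)}{2} = -2 + \frac{- \frac{12373}{112992} - 2398}{2} = -2 + \frac{1}{2} \left(- \frac{270967189}{112992}\right) = -2 - \frac{270967189}{225984} = - \frac{271419157}{225984} \approx -1201.1$)
$r E{\left(1 \right)} = \left(- \frac{271419157}{225984}\right) 1 = - \frac{271419157}{225984}$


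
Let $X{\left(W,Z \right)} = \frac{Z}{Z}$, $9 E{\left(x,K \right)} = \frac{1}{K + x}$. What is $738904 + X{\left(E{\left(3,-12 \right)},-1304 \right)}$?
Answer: $738905$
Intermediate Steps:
$E{\left(x,K \right)} = \frac{1}{9 \left(K + x\right)}$
$X{\left(W,Z \right)} = 1$
$738904 + X{\left(E{\left(3,-12 \right)},-1304 \right)} = 738904 + 1 = 738905$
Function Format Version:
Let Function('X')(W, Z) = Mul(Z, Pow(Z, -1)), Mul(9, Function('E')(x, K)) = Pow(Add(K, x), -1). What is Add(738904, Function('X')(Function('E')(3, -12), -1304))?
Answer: 738905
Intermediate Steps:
Function('E')(x, K) = Mul(Rational(1, 9), Pow(Add(K, x), -1))
Function('X')(W, Z) = 1
Add(738904, Function('X')(Function('E')(3, -12), -1304)) = Add(738904, 1) = 738905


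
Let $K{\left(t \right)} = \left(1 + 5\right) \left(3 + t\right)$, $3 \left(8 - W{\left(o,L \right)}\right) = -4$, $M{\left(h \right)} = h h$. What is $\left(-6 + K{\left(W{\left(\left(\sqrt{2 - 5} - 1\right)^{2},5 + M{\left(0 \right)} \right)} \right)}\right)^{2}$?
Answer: $4624$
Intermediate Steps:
$M{\left(h \right)} = h^{2}$
$W{\left(o,L \right)} = \frac{28}{3}$ ($W{\left(o,L \right)} = 8 - - \frac{4}{3} = 8 + \frac{4}{3} = \frac{28}{3}$)
$K{\left(t \right)} = 18 + 6 t$ ($K{\left(t \right)} = 6 \left(3 + t\right) = 18 + 6 t$)
$\left(-6 + K{\left(W{\left(\left(\sqrt{2 - 5} - 1\right)^{2},5 + M{\left(0 \right)} \right)} \right)}\right)^{2} = \left(-6 + \left(18 + 6 \cdot \frac{28}{3}\right)\right)^{2} = \left(-6 + \left(18 + 56\right)\right)^{2} = \left(-6 + 74\right)^{2} = 68^{2} = 4624$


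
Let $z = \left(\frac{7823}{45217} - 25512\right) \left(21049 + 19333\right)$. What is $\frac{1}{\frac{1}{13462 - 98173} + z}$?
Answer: $- \frac{3830377287}{3946125916524669379} \approx -9.7067 \cdot 10^{-10}$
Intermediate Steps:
$z = - \frac{46583394323342}{45217}$ ($z = \left(7823 \cdot \frac{1}{45217} - 25512\right) 40382 = \left(\frac{7823}{45217} - 25512\right) 40382 = \left(- \frac{1153568281}{45217}\right) 40382 = - \frac{46583394323342}{45217} \approx -1.0302 \cdot 10^{9}$)
$\frac{1}{\frac{1}{13462 - 98173} + z} = \frac{1}{\frac{1}{13462 - 98173} - \frac{46583394323342}{45217}} = \frac{1}{\frac{1}{-84711} - \frac{46583394323342}{45217}} = \frac{1}{- \frac{1}{84711} - \frac{46583394323342}{45217}} = \frac{1}{- \frac{3946125916524669379}{3830377287}} = - \frac{3830377287}{3946125916524669379}$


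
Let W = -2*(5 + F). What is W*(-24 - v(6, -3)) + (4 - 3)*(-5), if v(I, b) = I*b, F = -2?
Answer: 31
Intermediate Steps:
W = -6 (W = -2*(5 - 2) = -2*3 = -6)
W*(-24 - v(6, -3)) + (4 - 3)*(-5) = -6*(-24 - 6*(-3)) + (4 - 3)*(-5) = -6*(-24 - 1*(-18)) + 1*(-5) = -6*(-24 + 18) - 5 = -6*(-6) - 5 = 36 - 5 = 31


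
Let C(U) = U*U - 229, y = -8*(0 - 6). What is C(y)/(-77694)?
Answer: -2075/77694 ≈ -0.026707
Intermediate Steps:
y = 48 (y = -8*(-6) = 48)
C(U) = -229 + U² (C(U) = U² - 229 = -229 + U²)
C(y)/(-77694) = (-229 + 48²)/(-77694) = (-229 + 2304)*(-1/77694) = 2075*(-1/77694) = -2075/77694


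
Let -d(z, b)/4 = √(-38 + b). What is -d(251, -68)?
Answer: 4*I*√106 ≈ 41.182*I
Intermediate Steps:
d(z, b) = -4*√(-38 + b)
-d(251, -68) = -(-4)*√(-38 - 68) = -(-4)*√(-106) = -(-4)*I*√106 = 4*I*√106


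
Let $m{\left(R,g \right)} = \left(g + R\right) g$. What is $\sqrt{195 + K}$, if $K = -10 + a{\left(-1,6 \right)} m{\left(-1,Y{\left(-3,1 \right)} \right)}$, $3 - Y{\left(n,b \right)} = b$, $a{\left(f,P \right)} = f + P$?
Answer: $\sqrt{195} \approx 13.964$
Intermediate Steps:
$a{\left(f,P \right)} = P + f$
$Y{\left(n,b \right)} = 3 - b$
$m{\left(R,g \right)} = g \left(R + g\right)$ ($m{\left(R,g \right)} = \left(R + g\right) g = g \left(R + g\right)$)
$K = 0$ ($K = -10 + \left(6 - 1\right) \left(3 - 1\right) \left(-1 + \left(3 - 1\right)\right) = -10 + 5 \left(3 - 1\right) \left(-1 + \left(3 - 1\right)\right) = -10 + 5 \cdot 2 \left(-1 + 2\right) = -10 + 5 \cdot 2 \cdot 1 = -10 + 5 \cdot 2 = -10 + 10 = 0$)
$\sqrt{195 + K} = \sqrt{195 + 0} = \sqrt{195}$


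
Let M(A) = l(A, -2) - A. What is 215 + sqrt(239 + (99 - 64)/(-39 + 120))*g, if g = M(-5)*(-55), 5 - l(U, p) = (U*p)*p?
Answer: 215 - 550*sqrt(19394)/3 ≈ -25316.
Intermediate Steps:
l(U, p) = 5 - U*p**2 (l(U, p) = 5 - U*p*p = 5 - U*p**2)
M(A) = 5 - 5*A (M(A) = (5 - 1*A*(-2)**2) - A = (5 - 1*A*4) - A = (5 - 4*A) - A = 5 - 5*A)
g = -1650 (g = (5 - 5*(-5))*(-55) = (5 + 25)*(-55) = 30*(-55) = -1650)
215 + sqrt(239 + (99 - 64)/(-39 + 120))*g = 215 + sqrt(239 + (99 - 64)/(-39 + 120))*(-1650) = 215 + sqrt(239 + 35/81)*(-1650) = 215 + sqrt(19394/81)*(-1650) = 215 + (sqrt(19394)/9)*(-1650) = 215 - 550*sqrt(19394)/3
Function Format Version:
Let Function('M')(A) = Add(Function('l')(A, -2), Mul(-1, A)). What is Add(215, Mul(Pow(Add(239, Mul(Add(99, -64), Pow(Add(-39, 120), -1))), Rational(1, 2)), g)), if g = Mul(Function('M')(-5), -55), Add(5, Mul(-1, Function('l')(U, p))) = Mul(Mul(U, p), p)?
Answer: Add(215, Mul(Rational(-550, 3), Pow(19394, Rational(1, 2)))) ≈ -25316.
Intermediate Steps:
Function('l')(U, p) = Add(5, Mul(-1, U, Pow(p, 2))) (Function('l')(U, p) = Add(5, Mul(-1, Mul(Mul(U, p), p))) = Add(5, Mul(-1, Mul(U, Pow(p, 2)))) = Add(5, Mul(-1, U, Pow(p, 2))))
Function('M')(A) = Add(5, Mul(-5, A)) (Function('M')(A) = Add(Add(5, Mul(-1, A, Pow(-2, 2))), Mul(-1, A)) = Add(Add(5, Mul(-1, A, 4)), Mul(-1, A)) = Add(Add(5, Mul(-4, A)), Mul(-1, A)) = Add(5, Mul(-5, A)))
g = -1650 (g = Mul(Add(5, Mul(-5, -5)), -55) = Mul(Add(5, 25), -55) = Mul(30, -55) = -1650)
Add(215, Mul(Pow(Add(239, Mul(Add(99, -64), Pow(Add(-39, 120), -1))), Rational(1, 2)), g)) = Add(215, Mul(Pow(Add(239, Mul(Add(99, -64), Pow(Add(-39, 120), -1))), Rational(1, 2)), -1650)) = Add(215, Mul(Pow(Add(239, Mul(35, Pow(81, -1))), Rational(1, 2)), -1650)) = Add(215, Mul(Pow(Add(239, Mul(35, Rational(1, 81))), Rational(1, 2)), -1650)) = Add(215, Mul(Pow(Add(239, Rational(35, 81)), Rational(1, 2)), -1650)) = Add(215, Mul(Pow(Rational(19394, 81), Rational(1, 2)), -1650)) = Add(215, Mul(Mul(Rational(1, 9), Pow(19394, Rational(1, 2))), -1650)) = Add(215, Mul(Rational(-550, 3), Pow(19394, Rational(1, 2))))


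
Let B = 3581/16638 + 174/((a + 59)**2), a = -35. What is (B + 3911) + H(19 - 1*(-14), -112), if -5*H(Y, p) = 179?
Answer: 5158734773/1331040 ≈ 3875.7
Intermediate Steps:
H(Y, p) = -179/5 (H(Y, p) = -1/5*179 = -179/5)
B = 137713/266208 (B = 3581/16638 + 174/((-35 + 59)**2) = 3581*(1/16638) + 174/(24**2) = 3581/16638 + 174/576 = 3581/16638 + 174*(1/576) = 3581/16638 + 29/96 = 137713/266208 ≈ 0.51731)
(B + 3911) + H(19 - 1*(-14), -112) = (137713/266208 + 3911) - 179/5 = 1041277201/266208 - 179/5 = 5158734773/1331040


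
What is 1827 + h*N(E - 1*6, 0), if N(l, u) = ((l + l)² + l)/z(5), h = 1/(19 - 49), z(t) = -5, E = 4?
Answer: 137032/75 ≈ 1827.1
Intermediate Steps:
h = -1/30 (h = 1/(-30) = -1/30 ≈ -0.033333)
N(l, u) = -4*l²/5 - l/5 (N(l, u) = ((l + l)² + l)/(-5) = ((2*l)² + l)*(-⅕) = (4*l² + l)*(-⅕) = (l + 4*l²)*(-⅕) = -4*l²/5 - l/5)
1827 + h*N(E - 1*6, 0) = 1827 - (-1)*(4 - 1*6)*(1 + 4*(4 - 1*6))/150 = 1827 - (-1)*(4 - 6)*(1 + 4*(4 - 6))/150 = 1827 - (-1)*(-2)*(1 + 4*(-2))/150 = 1827 - (-1)*(-2)*(1 - 8)/150 = 1827 - (-1)*(-2)*(-7)/150 = 1827 - 1/30*(-14/5) = 1827 + 7/75 = 137032/75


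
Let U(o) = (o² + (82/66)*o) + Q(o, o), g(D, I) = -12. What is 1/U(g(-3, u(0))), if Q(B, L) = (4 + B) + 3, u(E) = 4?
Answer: 11/1365 ≈ 0.0080586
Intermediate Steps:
Q(B, L) = 7 + B
U(o) = 7 + o² + 74*o/33 (U(o) = (o² + (82/66)*o) + (7 + o) = (o² + (82*(1/66))*o) + (7 + o) = (o² + 41*o/33) + (7 + o) = 7 + o² + 74*o/33)
1/U(g(-3, u(0))) = 1/(7 + (-12)² + (74/33)*(-12)) = 1/(7 + 144 - 296/11) = 1/(1365/11) = 11/1365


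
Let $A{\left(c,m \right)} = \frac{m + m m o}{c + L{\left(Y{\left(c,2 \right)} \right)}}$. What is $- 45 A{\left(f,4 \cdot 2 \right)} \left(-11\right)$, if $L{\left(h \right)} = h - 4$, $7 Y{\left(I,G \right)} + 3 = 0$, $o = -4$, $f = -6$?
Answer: $\frac{859320}{73} \approx 11772.0$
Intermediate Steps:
$Y{\left(I,G \right)} = - \frac{3}{7}$ ($Y{\left(I,G \right)} = - \frac{3}{7} + \frac{1}{7} \cdot 0 = - \frac{3}{7} + 0 = - \frac{3}{7}$)
$L{\left(h \right)} = -4 + h$
$A{\left(c,m \right)} = \frac{m - 4 m^{2}}{- \frac{31}{7} + c}$ ($A{\left(c,m \right)} = \frac{m + m m \left(-4\right)}{c - \frac{31}{7}} = \frac{m + m^{2} \left(-4\right)}{c - \frac{31}{7}} = \frac{m - 4 m^{2}}{- \frac{31}{7} + c}$)
$- 45 A{\left(f,4 \cdot 2 \right)} \left(-11\right) = - 45 \frac{7 \cdot 4 \cdot 2 \left(1 - 4 \cdot 4 \cdot 2\right)}{-31 + 7 \left(-6\right)} \left(-11\right) = - 45 \cdot 7 \cdot 8 \frac{1}{-31 - 42} \left(1 - 32\right) \left(-11\right) = - 45 \cdot 7 \cdot 8 \frac{1}{-73} \left(1 - 32\right) \left(-11\right) = - 45 \cdot 7 \cdot 8 \left(- \frac{1}{73}\right) \left(-31\right) \left(-11\right) = \left(-45\right) \frac{1736}{73} \left(-11\right) = \left(- \frac{78120}{73}\right) \left(-11\right) = \frac{859320}{73}$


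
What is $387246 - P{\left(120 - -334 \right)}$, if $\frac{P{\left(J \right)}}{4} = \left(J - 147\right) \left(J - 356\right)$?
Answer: $266902$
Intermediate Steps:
$P{\left(J \right)} = 4 \left(-356 + J\right) \left(-147 + J\right)$ ($P{\left(J \right)} = 4 \left(J - 147\right) \left(J - 356\right) = 4 \left(-147 + J\right) \left(-356 + J\right) = 4 \left(-356 + J\right) \left(-147 + J\right)$)
$387246 - P{\left(120 - -334 \right)} = 387246 - \left(209328 - 2012 \left(120 - -334\right) + 4 \left(120 - -334\right)^{2}\right) = 387246 - \left(209328 - 2012 \left(120 + 334\right) + 4 \left(120 + 334\right)^{2}\right) = 387246 - \left(209328 - 913448 + 4 \cdot 454^{2}\right) = 387246 - \left(209328 - 913448 + 4 \cdot 206116\right) = 387246 - \left(209328 - 913448 + 824464\right) = 387246 - 120344 = 266902$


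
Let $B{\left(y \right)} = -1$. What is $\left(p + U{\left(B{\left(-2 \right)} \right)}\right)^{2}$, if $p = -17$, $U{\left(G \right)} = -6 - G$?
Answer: $484$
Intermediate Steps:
$\left(p + U{\left(B{\left(-2 \right)} \right)}\right)^{2} = \left(-17 - 5\right)^{2} = \left(-22\right)^{2} = 484$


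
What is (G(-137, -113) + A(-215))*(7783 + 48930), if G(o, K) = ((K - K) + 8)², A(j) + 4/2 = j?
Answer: -8677089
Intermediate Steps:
A(j) = -2 + j
G(o, K) = 64 (G(o, K) = (0 + 8)² = 8² = 64)
(G(-137, -113) + A(-215))*(7783 + 48930) = (64 + (-2 - 215))*(7783 + 48930) = (64 - 217)*56713 = -153*56713 = -8677089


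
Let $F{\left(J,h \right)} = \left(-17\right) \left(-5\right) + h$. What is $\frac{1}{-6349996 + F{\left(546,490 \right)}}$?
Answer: $- \frac{1}{6349421} \approx -1.5749 \cdot 10^{-7}$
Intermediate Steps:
$F{\left(J,h \right)} = 85 + h$
$\frac{1}{-6349996 + F{\left(546,490 \right)}} = \frac{1}{-6349996 + \left(85 + 490\right)} = \frac{1}{-6349996 + 575} = \frac{1}{-6349421} = - \frac{1}{6349421}$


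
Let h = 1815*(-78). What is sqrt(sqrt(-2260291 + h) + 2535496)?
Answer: sqrt(2535496 + I*sqrt(2401861)) ≈ 1592.3 + 0.487*I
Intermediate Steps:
h = -141570
sqrt(sqrt(-2260291 + h) + 2535496) = sqrt(sqrt(-2260291 - 141570) + 2535496) = sqrt(sqrt(-2401861) + 2535496) = sqrt(I*sqrt(2401861) + 2535496) = sqrt(2535496 + I*sqrt(2401861))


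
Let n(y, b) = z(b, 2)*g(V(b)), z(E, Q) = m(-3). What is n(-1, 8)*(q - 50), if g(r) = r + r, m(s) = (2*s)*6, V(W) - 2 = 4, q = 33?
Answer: 7344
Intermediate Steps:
V(W) = 6 (V(W) = 2 + 4 = 6)
m(s) = 12*s
z(E, Q) = -36 (z(E, Q) = 12*(-3) = -36)
g(r) = 2*r
n(y, b) = -432 (n(y, b) = -72*6 = -36*12 = -432)
n(-1, 8)*(q - 50) = -432*(33 - 50) = -432*(-17) = 7344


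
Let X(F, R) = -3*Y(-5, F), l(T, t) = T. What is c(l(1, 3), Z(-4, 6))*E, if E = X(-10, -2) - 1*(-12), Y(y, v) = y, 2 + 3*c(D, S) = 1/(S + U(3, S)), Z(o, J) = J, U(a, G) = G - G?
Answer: -33/2 ≈ -16.500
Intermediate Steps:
U(a, G) = 0
c(D, S) = -2/3 + 1/(3*S) (c(D, S) = -2/3 + 1/(3*(S + 0)) = -2/3 + 1/(3*S))
X(F, R) = 15 (X(F, R) = -3*(-5) = 15)
E = 27 (E = 15 - 1*(-12) = 15 + 12 = 27)
c(l(1, 3), Z(-4, 6))*E = ((1/3)*(1 - 2*6)/6)*27 = ((1/3)*(1/6)*(1 - 12))*27 = ((1/3)*(1/6)*(-11))*27 = -11/18*27 = -33/2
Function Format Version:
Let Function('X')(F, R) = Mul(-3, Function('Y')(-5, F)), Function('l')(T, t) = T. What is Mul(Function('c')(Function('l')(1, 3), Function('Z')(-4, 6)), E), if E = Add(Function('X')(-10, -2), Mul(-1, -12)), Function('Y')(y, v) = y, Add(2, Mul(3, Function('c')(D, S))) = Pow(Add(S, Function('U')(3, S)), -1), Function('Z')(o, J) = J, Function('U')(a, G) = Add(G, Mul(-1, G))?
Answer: Rational(-33, 2) ≈ -16.500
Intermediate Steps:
Function('U')(a, G) = 0
Function('c')(D, S) = Add(Rational(-2, 3), Mul(Rational(1, 3), Pow(S, -1))) (Function('c')(D, S) = Add(Rational(-2, 3), Mul(Rational(1, 3), Pow(Add(S, 0), -1))) = Add(Rational(-2, 3), Mul(Rational(1, 3), Pow(S, -1))))
Function('X')(F, R) = 15 (Function('X')(F, R) = Mul(-3, -5) = 15)
E = 27 (E = Add(15, Mul(-1, -12)) = Add(15, 12) = 27)
Mul(Function('c')(Function('l')(1, 3), Function('Z')(-4, 6)), E) = Mul(Mul(Rational(1, 3), Pow(6, -1), Add(1, Mul(-2, 6))), 27) = Mul(Mul(Rational(1, 3), Rational(1, 6), Add(1, -12)), 27) = Mul(Mul(Rational(1, 3), Rational(1, 6), -11), 27) = Mul(Rational(-11, 18), 27) = Rational(-33, 2)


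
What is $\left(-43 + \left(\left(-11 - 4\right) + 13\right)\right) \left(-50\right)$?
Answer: $2250$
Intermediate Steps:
$\left(-43 + \left(\left(-11 - 4\right) + 13\right)\right) \left(-50\right) = \left(-43 + \left(-15 + 13\right)\right) \left(-50\right) = \left(-43 - 2\right) \left(-50\right) = \left(-45\right) \left(-50\right) = 2250$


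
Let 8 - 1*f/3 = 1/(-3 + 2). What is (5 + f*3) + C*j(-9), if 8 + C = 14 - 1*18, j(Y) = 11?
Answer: -46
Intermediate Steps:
f = 27 (f = 24 - 3/(-3 + 2) = 24 - 3/(-1) = 24 - 3*(-1) = 24 + 3 = 27)
C = -12 (C = -8 + (14 - 1*18) = -8 + (14 - 18) = -8 - 4 = -12)
(5 + f*3) + C*j(-9) = (5 + 27*3) - 12*11 = (5 + 81) - 132 = 86 - 132 = -46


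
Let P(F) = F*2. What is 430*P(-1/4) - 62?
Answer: -277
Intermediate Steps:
P(F) = 2*F
430*P(-1/4) - 62 = 430*(2*(-1/4)) - 62 = 430*(-1/2) - 62 = -215 - 62 = -277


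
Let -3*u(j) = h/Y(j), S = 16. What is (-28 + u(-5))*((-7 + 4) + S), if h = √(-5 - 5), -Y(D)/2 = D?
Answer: -364 - 13*I*√10/30 ≈ -364.0 - 1.3703*I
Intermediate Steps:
Y(D) = -2*D
h = I*√10 (h = √(-10) = I*√10 ≈ 3.1623*I)
u(j) = I*√10/(6*j) (u(j) = -I*√10/(3*((-2*j))) = -I*√10*(-1/(2*j))/3 = -(-1)*I*√10/(6*j) = I*√10/(6*j))
(-28 + u(-5))*((-7 + 4) + S) = (-28 + (⅙)*I*√10/(-5))*((-7 + 4) + 16) = (-28 + (⅙)*I*√10*(-⅕))*(-3 + 16) = (-28 - I*√10/30)*13 = -364 - 13*I*√10/30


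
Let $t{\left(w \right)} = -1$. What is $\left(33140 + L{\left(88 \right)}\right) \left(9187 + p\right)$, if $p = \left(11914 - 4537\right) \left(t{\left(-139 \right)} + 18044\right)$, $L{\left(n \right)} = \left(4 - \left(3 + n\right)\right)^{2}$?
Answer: $5418872610182$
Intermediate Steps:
$L{\left(n \right)} = \left(1 - n\right)^{2}$
$p = 133103211$ ($p = \left(11914 - 4537\right) \left(-1 + 18044\right) = 7377 \cdot 18043 = 133103211$)
$\left(33140 + L{\left(88 \right)}\right) \left(9187 + p\right) = \left(33140 + \left(-1 + 88\right)^{2}\right) \left(9187 + 133103211\right) = \left(33140 + 87^{2}\right) 133112398 = \left(33140 + 7569\right) 133112398 = 40709 \cdot 133112398 = 5418872610182$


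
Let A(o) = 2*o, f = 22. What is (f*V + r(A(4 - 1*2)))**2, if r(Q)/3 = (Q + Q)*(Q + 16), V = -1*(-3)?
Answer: 298116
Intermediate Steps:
V = 3
r(Q) = 6*Q*(16 + Q) (r(Q) = 3*((Q + Q)*(Q + 16)) = 3*((2*Q)*(16 + Q)) = 3*(2*Q*(16 + Q)) = 6*Q*(16 + Q))
(f*V + r(A(4 - 1*2)))**2 = (22*3 + 6*(2*(4 - 1*2))*(16 + 2*(4 - 1*2)))**2 = (66 + 6*(2*(4 - 2))*(16 + 2*(4 - 2)))**2 = (66 + 6*(2*2)*(16 + 2*2))**2 = (66 + 6*4*(16 + 4))**2 = (66 + 6*4*20)**2 = (66 + 480)**2 = 546**2 = 298116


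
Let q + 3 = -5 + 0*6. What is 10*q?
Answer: -80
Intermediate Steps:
q = -8 (q = -3 + (-5 + 0*6) = -3 + (-5 + 0) = -3 - 5 = -8)
10*q = 10*(-8) = -80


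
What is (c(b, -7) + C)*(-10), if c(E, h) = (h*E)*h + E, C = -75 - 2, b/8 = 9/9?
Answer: -3230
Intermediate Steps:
b = 8 (b = 8*(9/9) = 8*(9*(⅑)) = 8*1 = 8)
C = -77
c(E, h) = E + E*h² (c(E, h) = (E*h)*h + E = E*h² + E = E + E*h²)
(c(b, -7) + C)*(-10) = (8*(1 + (-7)²) - 77)*(-10) = (8*(1 + 49) - 77)*(-10) = (8*50 - 77)*(-10) = (400 - 77)*(-10) = 323*(-10) = -3230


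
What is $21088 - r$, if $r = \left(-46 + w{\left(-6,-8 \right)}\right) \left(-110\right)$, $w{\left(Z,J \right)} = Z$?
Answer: $15368$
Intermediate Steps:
$r = 5720$ ($r = \left(-46 - 6\right) \left(-110\right) = \left(-52\right) \left(-110\right) = 5720$)
$21088 - r = 21088 - 5720 = 15368$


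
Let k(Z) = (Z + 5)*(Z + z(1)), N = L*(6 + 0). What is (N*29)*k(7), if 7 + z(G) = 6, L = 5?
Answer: 62640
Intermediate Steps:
N = 30 (N = 5*(6 + 0) = 5*6 = 30)
z(G) = -1 (z(G) = -7 + 6 = -1)
k(Z) = (-1 + Z)*(5 + Z) (k(Z) = (Z + 5)*(Z - 1) = (5 + Z)*(-1 + Z) = (-1 + Z)*(5 + Z))
(N*29)*k(7) = (30*29)*(-5 + 7² + 4*7) = 870*(-5 + 49 + 28) = 870*72 = 62640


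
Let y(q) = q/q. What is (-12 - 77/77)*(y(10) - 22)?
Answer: 273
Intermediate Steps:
y(q) = 1
(-12 - 77/77)*(y(10) - 22) = (-12 - 77/77)*(1 - 22) = (-12 - 77/77)*(-21) = (-12 - 1*1)*(-21) = (-12 - 1)*(-21) = -13*(-21) = 273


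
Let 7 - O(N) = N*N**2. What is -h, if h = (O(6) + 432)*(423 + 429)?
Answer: -189996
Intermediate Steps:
O(N) = 7 - N**3 (O(N) = 7 - N*N**2 = 7 - N**3)
h = 189996 (h = ((7 - 1*6**3) + 432)*(423 + 429) = ((7 - 1*216) + 432)*852 = ((7 - 216) + 432)*852 = (-209 + 432)*852 = 223*852 = 189996)
-h = -1*189996 = -189996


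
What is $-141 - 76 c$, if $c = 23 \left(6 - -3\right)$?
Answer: $-15873$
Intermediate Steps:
$c = 207$ ($c = 23 \left(6 + 3\right) = 23 \cdot 9 = 207$)
$-141 - 76 c = -141 - 15732 = -15873$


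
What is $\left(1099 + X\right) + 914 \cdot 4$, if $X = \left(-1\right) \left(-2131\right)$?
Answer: $6886$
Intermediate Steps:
$X = 2131$
$\left(1099 + X\right) + 914 \cdot 4 = \left(1099 + 2131\right) + 914 \cdot 4 = 3230 + 3656 = 6886$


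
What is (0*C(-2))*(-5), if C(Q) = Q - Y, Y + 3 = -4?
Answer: 0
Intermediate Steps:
Y = -7 (Y = -3 - 4 = -7)
C(Q) = 7 + Q (C(Q) = Q - 1*(-7) = Q + 7 = 7 + Q)
(0*C(-2))*(-5) = (0*(7 - 2))*(-5) = (0*5)*(-5) = 0*(-5) = 0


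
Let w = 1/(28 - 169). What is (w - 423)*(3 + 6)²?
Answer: -1610388/47 ≈ -34264.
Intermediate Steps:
w = -1/141 (w = 1/(-141) = -1/141 ≈ -0.0070922)
(w - 423)*(3 + 6)² = (-1/141 - 423)*(3 + 6)² = -59644/141*9² = -59644/141*81 = -1610388/47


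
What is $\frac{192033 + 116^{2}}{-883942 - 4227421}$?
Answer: $- \frac{3067}{76289} \approx -0.040202$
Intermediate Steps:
$\frac{192033 + 116^{2}}{-883942 - 4227421} = \frac{192033 + 13456}{-5111363} = 205489 \left(- \frac{1}{5111363}\right) = - \frac{3067}{76289}$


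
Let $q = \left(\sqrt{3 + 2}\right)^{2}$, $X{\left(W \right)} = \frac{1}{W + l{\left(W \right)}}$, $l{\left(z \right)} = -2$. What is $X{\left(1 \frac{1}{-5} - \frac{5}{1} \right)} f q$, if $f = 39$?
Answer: $- \frac{325}{12} \approx -27.083$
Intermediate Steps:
$X{\left(W \right)} = \frac{1}{-2 + W}$ ($X{\left(W \right)} = \frac{1}{W - 2} = \frac{1}{-2 + W}$)
$q = 5$ ($q = \left(\sqrt{5}\right)^{2} = 5$)
$X{\left(1 \frac{1}{-5} - \frac{5}{1} \right)} f q = \frac{1}{-2 + \left(1 \frac{1}{-5} - \frac{5}{1}\right)} 39 \cdot 5 = \frac{1}{-2 + \left(1 \left(- \frac{1}{5}\right) - 5\right)} 39 \cdot 5 = \frac{1}{-2 - \frac{26}{5}} \cdot 39 \cdot 5 = \frac{1}{- \frac{36}{5}} \cdot 39 \cdot 5 = \left(- \frac{5}{36}\right) 39 \cdot 5 = \left(- \frac{65}{12}\right) 5 = - \frac{325}{12}$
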